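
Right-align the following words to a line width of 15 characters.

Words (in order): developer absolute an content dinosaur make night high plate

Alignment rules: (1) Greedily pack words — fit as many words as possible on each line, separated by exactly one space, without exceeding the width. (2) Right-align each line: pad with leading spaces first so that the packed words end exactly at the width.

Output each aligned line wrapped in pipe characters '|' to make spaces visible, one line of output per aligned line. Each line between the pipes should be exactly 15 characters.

Answer: |      developer|
|    absolute an|
|        content|
|  dinosaur make|
|     night high|
|          plate|

Derivation:
Line 1: ['developer'] (min_width=9, slack=6)
Line 2: ['absolute', 'an'] (min_width=11, slack=4)
Line 3: ['content'] (min_width=7, slack=8)
Line 4: ['dinosaur', 'make'] (min_width=13, slack=2)
Line 5: ['night', 'high'] (min_width=10, slack=5)
Line 6: ['plate'] (min_width=5, slack=10)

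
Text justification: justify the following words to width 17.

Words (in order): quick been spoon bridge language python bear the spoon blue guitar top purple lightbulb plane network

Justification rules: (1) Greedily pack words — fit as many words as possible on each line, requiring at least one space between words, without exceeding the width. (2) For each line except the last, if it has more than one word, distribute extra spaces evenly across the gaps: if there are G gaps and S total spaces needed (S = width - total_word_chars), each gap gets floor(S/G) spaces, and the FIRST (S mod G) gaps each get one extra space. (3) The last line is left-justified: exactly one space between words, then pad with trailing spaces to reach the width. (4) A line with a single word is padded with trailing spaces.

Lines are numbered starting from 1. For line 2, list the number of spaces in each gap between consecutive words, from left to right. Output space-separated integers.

Answer: 3

Derivation:
Line 1: ['quick', 'been', 'spoon'] (min_width=16, slack=1)
Line 2: ['bridge', 'language'] (min_width=15, slack=2)
Line 3: ['python', 'bear', 'the'] (min_width=15, slack=2)
Line 4: ['spoon', 'blue', 'guitar'] (min_width=17, slack=0)
Line 5: ['top', 'purple'] (min_width=10, slack=7)
Line 6: ['lightbulb', 'plane'] (min_width=15, slack=2)
Line 7: ['network'] (min_width=7, slack=10)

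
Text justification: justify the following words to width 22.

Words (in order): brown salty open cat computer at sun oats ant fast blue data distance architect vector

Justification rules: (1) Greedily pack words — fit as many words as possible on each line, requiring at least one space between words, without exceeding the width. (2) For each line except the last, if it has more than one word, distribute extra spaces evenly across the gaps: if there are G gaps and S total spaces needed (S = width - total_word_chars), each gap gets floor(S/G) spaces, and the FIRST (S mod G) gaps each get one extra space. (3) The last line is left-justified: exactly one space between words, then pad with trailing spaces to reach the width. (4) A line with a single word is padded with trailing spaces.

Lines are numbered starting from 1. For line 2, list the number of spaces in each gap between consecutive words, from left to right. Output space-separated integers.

Line 1: ['brown', 'salty', 'open', 'cat'] (min_width=20, slack=2)
Line 2: ['computer', 'at', 'sun', 'oats'] (min_width=20, slack=2)
Line 3: ['ant', 'fast', 'blue', 'data'] (min_width=18, slack=4)
Line 4: ['distance', 'architect'] (min_width=18, slack=4)
Line 5: ['vector'] (min_width=6, slack=16)

Answer: 2 2 1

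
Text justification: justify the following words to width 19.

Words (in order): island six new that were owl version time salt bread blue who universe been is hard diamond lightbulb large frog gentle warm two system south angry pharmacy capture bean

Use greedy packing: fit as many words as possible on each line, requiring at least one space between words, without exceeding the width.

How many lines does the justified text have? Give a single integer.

Answer: 11

Derivation:
Line 1: ['island', 'six', 'new', 'that'] (min_width=19, slack=0)
Line 2: ['were', 'owl', 'version'] (min_width=16, slack=3)
Line 3: ['time', 'salt', 'bread'] (min_width=15, slack=4)
Line 4: ['blue', 'who', 'universe'] (min_width=17, slack=2)
Line 5: ['been', 'is', 'hard'] (min_width=12, slack=7)
Line 6: ['diamond', 'lightbulb'] (min_width=17, slack=2)
Line 7: ['large', 'frog', 'gentle'] (min_width=17, slack=2)
Line 8: ['warm', 'two', 'system'] (min_width=15, slack=4)
Line 9: ['south', 'angry'] (min_width=11, slack=8)
Line 10: ['pharmacy', 'capture'] (min_width=16, slack=3)
Line 11: ['bean'] (min_width=4, slack=15)
Total lines: 11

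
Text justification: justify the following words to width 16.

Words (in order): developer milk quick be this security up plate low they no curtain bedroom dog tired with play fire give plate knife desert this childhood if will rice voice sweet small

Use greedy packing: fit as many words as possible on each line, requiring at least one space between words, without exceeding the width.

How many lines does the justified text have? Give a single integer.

Line 1: ['developer', 'milk'] (min_width=14, slack=2)
Line 2: ['quick', 'be', 'this'] (min_width=13, slack=3)
Line 3: ['security', 'up'] (min_width=11, slack=5)
Line 4: ['plate', 'low', 'they'] (min_width=14, slack=2)
Line 5: ['no', 'curtain'] (min_width=10, slack=6)
Line 6: ['bedroom', 'dog'] (min_width=11, slack=5)
Line 7: ['tired', 'with', 'play'] (min_width=15, slack=1)
Line 8: ['fire', 'give', 'plate'] (min_width=15, slack=1)
Line 9: ['knife', 'desert'] (min_width=12, slack=4)
Line 10: ['this', 'childhood'] (min_width=14, slack=2)
Line 11: ['if', 'will', 'rice'] (min_width=12, slack=4)
Line 12: ['voice', 'sweet'] (min_width=11, slack=5)
Line 13: ['small'] (min_width=5, slack=11)
Total lines: 13

Answer: 13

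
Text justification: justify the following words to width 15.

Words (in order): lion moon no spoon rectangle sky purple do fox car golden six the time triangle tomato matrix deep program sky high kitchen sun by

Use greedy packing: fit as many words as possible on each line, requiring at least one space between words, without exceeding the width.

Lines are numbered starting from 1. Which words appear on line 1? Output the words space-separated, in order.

Answer: lion moon no

Derivation:
Line 1: ['lion', 'moon', 'no'] (min_width=12, slack=3)
Line 2: ['spoon', 'rectangle'] (min_width=15, slack=0)
Line 3: ['sky', 'purple', 'do'] (min_width=13, slack=2)
Line 4: ['fox', 'car', 'golden'] (min_width=14, slack=1)
Line 5: ['six', 'the', 'time'] (min_width=12, slack=3)
Line 6: ['triangle', 'tomato'] (min_width=15, slack=0)
Line 7: ['matrix', 'deep'] (min_width=11, slack=4)
Line 8: ['program', 'sky'] (min_width=11, slack=4)
Line 9: ['high', 'kitchen'] (min_width=12, slack=3)
Line 10: ['sun', 'by'] (min_width=6, slack=9)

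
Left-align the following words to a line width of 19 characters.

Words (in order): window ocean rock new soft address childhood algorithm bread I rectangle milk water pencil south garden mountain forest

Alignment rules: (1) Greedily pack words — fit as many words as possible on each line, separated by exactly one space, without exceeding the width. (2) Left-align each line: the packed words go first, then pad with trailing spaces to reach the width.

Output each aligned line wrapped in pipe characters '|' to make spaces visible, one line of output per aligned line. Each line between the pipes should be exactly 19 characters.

Answer: |window ocean rock  |
|new soft address   |
|childhood algorithm|
|bread I rectangle  |
|milk water pencil  |
|south garden       |
|mountain forest    |

Derivation:
Line 1: ['window', 'ocean', 'rock'] (min_width=17, slack=2)
Line 2: ['new', 'soft', 'address'] (min_width=16, slack=3)
Line 3: ['childhood', 'algorithm'] (min_width=19, slack=0)
Line 4: ['bread', 'I', 'rectangle'] (min_width=17, slack=2)
Line 5: ['milk', 'water', 'pencil'] (min_width=17, slack=2)
Line 6: ['south', 'garden'] (min_width=12, slack=7)
Line 7: ['mountain', 'forest'] (min_width=15, slack=4)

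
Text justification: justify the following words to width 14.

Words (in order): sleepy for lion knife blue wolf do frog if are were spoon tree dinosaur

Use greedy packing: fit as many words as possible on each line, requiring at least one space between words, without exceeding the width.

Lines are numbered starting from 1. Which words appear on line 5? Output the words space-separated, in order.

Answer: were spoon

Derivation:
Line 1: ['sleepy', 'for'] (min_width=10, slack=4)
Line 2: ['lion', 'knife'] (min_width=10, slack=4)
Line 3: ['blue', 'wolf', 'do'] (min_width=12, slack=2)
Line 4: ['frog', 'if', 'are'] (min_width=11, slack=3)
Line 5: ['were', 'spoon'] (min_width=10, slack=4)
Line 6: ['tree', 'dinosaur'] (min_width=13, slack=1)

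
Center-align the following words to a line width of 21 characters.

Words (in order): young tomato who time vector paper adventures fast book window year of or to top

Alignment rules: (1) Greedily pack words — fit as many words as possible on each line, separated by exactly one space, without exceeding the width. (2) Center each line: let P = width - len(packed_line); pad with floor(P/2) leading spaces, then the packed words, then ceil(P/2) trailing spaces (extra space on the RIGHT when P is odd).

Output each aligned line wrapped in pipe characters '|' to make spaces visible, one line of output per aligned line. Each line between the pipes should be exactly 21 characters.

Line 1: ['young', 'tomato', 'who', 'time'] (min_width=21, slack=0)
Line 2: ['vector', 'paper'] (min_width=12, slack=9)
Line 3: ['adventures', 'fast', 'book'] (min_width=20, slack=1)
Line 4: ['window', 'year', 'of', 'or', 'to'] (min_width=20, slack=1)
Line 5: ['top'] (min_width=3, slack=18)

Answer: |young tomato who time|
|    vector paper     |
|adventures fast book |
|window year of or to |
|         top         |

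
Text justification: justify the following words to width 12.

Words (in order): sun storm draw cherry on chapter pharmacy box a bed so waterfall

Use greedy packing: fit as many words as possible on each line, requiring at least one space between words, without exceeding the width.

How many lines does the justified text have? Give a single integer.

Line 1: ['sun', 'storm'] (min_width=9, slack=3)
Line 2: ['draw', 'cherry'] (min_width=11, slack=1)
Line 3: ['on', 'chapter'] (min_width=10, slack=2)
Line 4: ['pharmacy', 'box'] (min_width=12, slack=0)
Line 5: ['a', 'bed', 'so'] (min_width=8, slack=4)
Line 6: ['waterfall'] (min_width=9, slack=3)
Total lines: 6

Answer: 6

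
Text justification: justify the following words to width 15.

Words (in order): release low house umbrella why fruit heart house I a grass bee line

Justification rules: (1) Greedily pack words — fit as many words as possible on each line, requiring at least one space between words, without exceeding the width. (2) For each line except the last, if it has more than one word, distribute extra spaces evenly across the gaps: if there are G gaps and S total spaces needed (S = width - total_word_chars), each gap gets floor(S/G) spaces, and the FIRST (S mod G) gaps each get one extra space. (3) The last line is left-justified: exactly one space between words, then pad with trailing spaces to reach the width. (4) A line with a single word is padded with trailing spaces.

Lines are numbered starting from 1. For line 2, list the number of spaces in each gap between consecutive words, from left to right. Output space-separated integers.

Line 1: ['release', 'low'] (min_width=11, slack=4)
Line 2: ['house', 'umbrella'] (min_width=14, slack=1)
Line 3: ['why', 'fruit', 'heart'] (min_width=15, slack=0)
Line 4: ['house', 'I', 'a', 'grass'] (min_width=15, slack=0)
Line 5: ['bee', 'line'] (min_width=8, slack=7)

Answer: 2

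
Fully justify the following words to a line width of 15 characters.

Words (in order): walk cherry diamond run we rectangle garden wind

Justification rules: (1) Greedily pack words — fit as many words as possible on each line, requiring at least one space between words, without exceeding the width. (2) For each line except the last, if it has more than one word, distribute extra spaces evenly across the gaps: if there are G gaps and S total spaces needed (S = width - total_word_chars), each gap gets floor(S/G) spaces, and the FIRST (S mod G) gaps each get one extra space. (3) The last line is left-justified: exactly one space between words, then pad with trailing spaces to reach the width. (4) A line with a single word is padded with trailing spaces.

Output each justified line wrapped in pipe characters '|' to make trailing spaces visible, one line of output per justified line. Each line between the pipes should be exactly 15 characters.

Line 1: ['walk', 'cherry'] (min_width=11, slack=4)
Line 2: ['diamond', 'run', 'we'] (min_width=14, slack=1)
Line 3: ['rectangle'] (min_width=9, slack=6)
Line 4: ['garden', 'wind'] (min_width=11, slack=4)

Answer: |walk     cherry|
|diamond  run we|
|rectangle      |
|garden wind    |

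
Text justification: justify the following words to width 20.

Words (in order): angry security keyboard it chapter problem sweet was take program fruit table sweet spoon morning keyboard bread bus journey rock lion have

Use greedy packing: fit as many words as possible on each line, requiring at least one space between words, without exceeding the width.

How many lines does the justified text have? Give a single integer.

Answer: 8

Derivation:
Line 1: ['angry', 'security'] (min_width=14, slack=6)
Line 2: ['keyboard', 'it', 'chapter'] (min_width=19, slack=1)
Line 3: ['problem', 'sweet', 'was'] (min_width=17, slack=3)
Line 4: ['take', 'program', 'fruit'] (min_width=18, slack=2)
Line 5: ['table', 'sweet', 'spoon'] (min_width=17, slack=3)
Line 6: ['morning', 'keyboard'] (min_width=16, slack=4)
Line 7: ['bread', 'bus', 'journey'] (min_width=17, slack=3)
Line 8: ['rock', 'lion', 'have'] (min_width=14, slack=6)
Total lines: 8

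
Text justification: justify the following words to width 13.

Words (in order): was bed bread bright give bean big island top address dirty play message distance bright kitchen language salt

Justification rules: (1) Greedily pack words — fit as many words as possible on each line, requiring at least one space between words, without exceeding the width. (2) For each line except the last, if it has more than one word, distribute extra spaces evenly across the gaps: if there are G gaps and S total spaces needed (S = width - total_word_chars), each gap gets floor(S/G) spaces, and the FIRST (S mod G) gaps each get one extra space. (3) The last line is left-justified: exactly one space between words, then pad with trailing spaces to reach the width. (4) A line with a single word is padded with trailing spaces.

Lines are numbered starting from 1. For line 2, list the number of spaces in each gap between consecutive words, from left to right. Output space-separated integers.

Answer: 3

Derivation:
Line 1: ['was', 'bed', 'bread'] (min_width=13, slack=0)
Line 2: ['bright', 'give'] (min_width=11, slack=2)
Line 3: ['bean', 'big'] (min_width=8, slack=5)
Line 4: ['island', 'top'] (min_width=10, slack=3)
Line 5: ['address', 'dirty'] (min_width=13, slack=0)
Line 6: ['play', 'message'] (min_width=12, slack=1)
Line 7: ['distance'] (min_width=8, slack=5)
Line 8: ['bright'] (min_width=6, slack=7)
Line 9: ['kitchen'] (min_width=7, slack=6)
Line 10: ['language', 'salt'] (min_width=13, slack=0)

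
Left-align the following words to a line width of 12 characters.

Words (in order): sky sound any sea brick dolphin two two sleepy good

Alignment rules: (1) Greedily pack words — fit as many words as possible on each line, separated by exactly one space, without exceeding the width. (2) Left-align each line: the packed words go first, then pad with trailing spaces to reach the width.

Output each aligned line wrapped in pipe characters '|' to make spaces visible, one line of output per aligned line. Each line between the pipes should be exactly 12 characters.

Answer: |sky sound   |
|any sea     |
|brick       |
|dolphin two |
|two sleepy  |
|good        |

Derivation:
Line 1: ['sky', 'sound'] (min_width=9, slack=3)
Line 2: ['any', 'sea'] (min_width=7, slack=5)
Line 3: ['brick'] (min_width=5, slack=7)
Line 4: ['dolphin', 'two'] (min_width=11, slack=1)
Line 5: ['two', 'sleepy'] (min_width=10, slack=2)
Line 6: ['good'] (min_width=4, slack=8)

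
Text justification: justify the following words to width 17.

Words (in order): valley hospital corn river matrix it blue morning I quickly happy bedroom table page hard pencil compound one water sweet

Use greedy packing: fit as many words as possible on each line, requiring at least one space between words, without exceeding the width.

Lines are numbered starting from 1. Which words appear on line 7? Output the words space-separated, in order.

Line 1: ['valley', 'hospital'] (min_width=15, slack=2)
Line 2: ['corn', 'river', 'matrix'] (min_width=17, slack=0)
Line 3: ['it', 'blue', 'morning', 'I'] (min_width=17, slack=0)
Line 4: ['quickly', 'happy'] (min_width=13, slack=4)
Line 5: ['bedroom', 'table'] (min_width=13, slack=4)
Line 6: ['page', 'hard', 'pencil'] (min_width=16, slack=1)
Line 7: ['compound', 'one'] (min_width=12, slack=5)
Line 8: ['water', 'sweet'] (min_width=11, slack=6)

Answer: compound one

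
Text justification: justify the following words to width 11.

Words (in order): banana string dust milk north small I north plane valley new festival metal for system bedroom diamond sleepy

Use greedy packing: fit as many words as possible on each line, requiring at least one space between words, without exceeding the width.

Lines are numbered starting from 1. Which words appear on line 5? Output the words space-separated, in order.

Answer: north plane

Derivation:
Line 1: ['banana'] (min_width=6, slack=5)
Line 2: ['string', 'dust'] (min_width=11, slack=0)
Line 3: ['milk', 'north'] (min_width=10, slack=1)
Line 4: ['small', 'I'] (min_width=7, slack=4)
Line 5: ['north', 'plane'] (min_width=11, slack=0)
Line 6: ['valley', 'new'] (min_width=10, slack=1)
Line 7: ['festival'] (min_width=8, slack=3)
Line 8: ['metal', 'for'] (min_width=9, slack=2)
Line 9: ['system'] (min_width=6, slack=5)
Line 10: ['bedroom'] (min_width=7, slack=4)
Line 11: ['diamond'] (min_width=7, slack=4)
Line 12: ['sleepy'] (min_width=6, slack=5)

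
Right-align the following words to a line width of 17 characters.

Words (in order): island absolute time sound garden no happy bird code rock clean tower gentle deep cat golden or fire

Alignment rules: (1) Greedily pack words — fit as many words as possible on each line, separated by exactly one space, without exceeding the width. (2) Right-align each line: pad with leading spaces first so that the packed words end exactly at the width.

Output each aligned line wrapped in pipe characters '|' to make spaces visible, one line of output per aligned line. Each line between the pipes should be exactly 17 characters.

Answer: |  island absolute|
|time sound garden|
|    no happy bird|
|  code rock clean|
|tower gentle deep|
|    cat golden or|
|             fire|

Derivation:
Line 1: ['island', 'absolute'] (min_width=15, slack=2)
Line 2: ['time', 'sound', 'garden'] (min_width=17, slack=0)
Line 3: ['no', 'happy', 'bird'] (min_width=13, slack=4)
Line 4: ['code', 'rock', 'clean'] (min_width=15, slack=2)
Line 5: ['tower', 'gentle', 'deep'] (min_width=17, slack=0)
Line 6: ['cat', 'golden', 'or'] (min_width=13, slack=4)
Line 7: ['fire'] (min_width=4, slack=13)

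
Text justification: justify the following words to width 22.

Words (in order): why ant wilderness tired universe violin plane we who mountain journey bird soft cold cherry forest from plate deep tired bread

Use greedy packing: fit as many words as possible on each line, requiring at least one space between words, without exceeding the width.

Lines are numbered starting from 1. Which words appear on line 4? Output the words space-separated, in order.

Line 1: ['why', 'ant', 'wilderness'] (min_width=18, slack=4)
Line 2: ['tired', 'universe', 'violin'] (min_width=21, slack=1)
Line 3: ['plane', 'we', 'who', 'mountain'] (min_width=21, slack=1)
Line 4: ['journey', 'bird', 'soft', 'cold'] (min_width=22, slack=0)
Line 5: ['cherry', 'forest', 'from'] (min_width=18, slack=4)
Line 6: ['plate', 'deep', 'tired', 'bread'] (min_width=22, slack=0)

Answer: journey bird soft cold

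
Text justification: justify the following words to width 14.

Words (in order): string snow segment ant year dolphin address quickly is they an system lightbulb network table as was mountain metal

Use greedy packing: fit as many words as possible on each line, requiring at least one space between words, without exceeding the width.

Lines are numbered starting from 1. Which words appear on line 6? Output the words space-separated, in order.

Line 1: ['string', 'snow'] (min_width=11, slack=3)
Line 2: ['segment', 'ant'] (min_width=11, slack=3)
Line 3: ['year', 'dolphin'] (min_width=12, slack=2)
Line 4: ['address'] (min_width=7, slack=7)
Line 5: ['quickly', 'is'] (min_width=10, slack=4)
Line 6: ['they', 'an', 'system'] (min_width=14, slack=0)
Line 7: ['lightbulb'] (min_width=9, slack=5)
Line 8: ['network', 'table'] (min_width=13, slack=1)
Line 9: ['as', 'was'] (min_width=6, slack=8)
Line 10: ['mountain', 'metal'] (min_width=14, slack=0)

Answer: they an system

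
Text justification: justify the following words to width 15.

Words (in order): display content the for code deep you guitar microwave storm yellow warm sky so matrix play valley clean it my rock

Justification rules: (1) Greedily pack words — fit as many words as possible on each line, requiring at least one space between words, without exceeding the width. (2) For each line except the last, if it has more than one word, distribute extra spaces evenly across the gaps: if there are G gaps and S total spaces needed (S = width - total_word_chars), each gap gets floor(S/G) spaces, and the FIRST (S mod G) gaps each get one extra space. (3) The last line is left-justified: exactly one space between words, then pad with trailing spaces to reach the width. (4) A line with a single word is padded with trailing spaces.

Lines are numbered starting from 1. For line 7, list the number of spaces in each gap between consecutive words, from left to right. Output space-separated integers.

Line 1: ['display', 'content'] (min_width=15, slack=0)
Line 2: ['the', 'for', 'code'] (min_width=12, slack=3)
Line 3: ['deep', 'you', 'guitar'] (min_width=15, slack=0)
Line 4: ['microwave', 'storm'] (min_width=15, slack=0)
Line 5: ['yellow', 'warm', 'sky'] (min_width=15, slack=0)
Line 6: ['so', 'matrix', 'play'] (min_width=14, slack=1)
Line 7: ['valley', 'clean', 'it'] (min_width=15, slack=0)
Line 8: ['my', 'rock'] (min_width=7, slack=8)

Answer: 1 1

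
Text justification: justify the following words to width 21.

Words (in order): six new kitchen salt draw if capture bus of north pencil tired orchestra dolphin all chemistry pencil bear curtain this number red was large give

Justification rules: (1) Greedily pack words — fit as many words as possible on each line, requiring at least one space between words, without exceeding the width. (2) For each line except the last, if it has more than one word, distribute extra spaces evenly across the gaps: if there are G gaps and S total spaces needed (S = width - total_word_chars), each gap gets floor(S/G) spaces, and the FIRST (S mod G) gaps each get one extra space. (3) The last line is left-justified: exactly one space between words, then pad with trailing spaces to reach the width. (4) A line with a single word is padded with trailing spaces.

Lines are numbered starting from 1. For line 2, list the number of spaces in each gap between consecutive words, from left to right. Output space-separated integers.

Answer: 2 2 1

Derivation:
Line 1: ['six', 'new', 'kitchen', 'salt'] (min_width=20, slack=1)
Line 2: ['draw', 'if', 'capture', 'bus'] (min_width=19, slack=2)
Line 3: ['of', 'north', 'pencil', 'tired'] (min_width=21, slack=0)
Line 4: ['orchestra', 'dolphin', 'all'] (min_width=21, slack=0)
Line 5: ['chemistry', 'pencil', 'bear'] (min_width=21, slack=0)
Line 6: ['curtain', 'this', 'number'] (min_width=19, slack=2)
Line 7: ['red', 'was', 'large', 'give'] (min_width=18, slack=3)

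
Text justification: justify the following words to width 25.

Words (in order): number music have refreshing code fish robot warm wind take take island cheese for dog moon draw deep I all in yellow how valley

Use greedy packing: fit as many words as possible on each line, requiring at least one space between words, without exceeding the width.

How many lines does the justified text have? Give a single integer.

Answer: 6

Derivation:
Line 1: ['number', 'music', 'have'] (min_width=17, slack=8)
Line 2: ['refreshing', 'code', 'fish'] (min_width=20, slack=5)
Line 3: ['robot', 'warm', 'wind', 'take', 'take'] (min_width=25, slack=0)
Line 4: ['island', 'cheese', 'for', 'dog'] (min_width=21, slack=4)
Line 5: ['moon', 'draw', 'deep', 'I', 'all', 'in'] (min_width=23, slack=2)
Line 6: ['yellow', 'how', 'valley'] (min_width=17, slack=8)
Total lines: 6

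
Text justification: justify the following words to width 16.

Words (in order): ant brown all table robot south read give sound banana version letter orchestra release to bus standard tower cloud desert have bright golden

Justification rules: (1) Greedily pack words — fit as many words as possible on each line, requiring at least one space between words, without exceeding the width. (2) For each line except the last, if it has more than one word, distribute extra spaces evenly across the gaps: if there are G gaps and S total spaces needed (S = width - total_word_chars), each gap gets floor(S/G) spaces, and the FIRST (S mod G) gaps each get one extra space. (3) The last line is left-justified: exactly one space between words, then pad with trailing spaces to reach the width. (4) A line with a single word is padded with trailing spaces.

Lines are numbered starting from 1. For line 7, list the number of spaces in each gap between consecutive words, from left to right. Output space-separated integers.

Answer: 2 2

Derivation:
Line 1: ['ant', 'brown', 'all'] (min_width=13, slack=3)
Line 2: ['table', 'robot'] (min_width=11, slack=5)
Line 3: ['south', 'read', 'give'] (min_width=15, slack=1)
Line 4: ['sound', 'banana'] (min_width=12, slack=4)
Line 5: ['version', 'letter'] (min_width=14, slack=2)
Line 6: ['orchestra'] (min_width=9, slack=7)
Line 7: ['release', 'to', 'bus'] (min_width=14, slack=2)
Line 8: ['standard', 'tower'] (min_width=14, slack=2)
Line 9: ['cloud', 'desert'] (min_width=12, slack=4)
Line 10: ['have', 'bright'] (min_width=11, slack=5)
Line 11: ['golden'] (min_width=6, slack=10)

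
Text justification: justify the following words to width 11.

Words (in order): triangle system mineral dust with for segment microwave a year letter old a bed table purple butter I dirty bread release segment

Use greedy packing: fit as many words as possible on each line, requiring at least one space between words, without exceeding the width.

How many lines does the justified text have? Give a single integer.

Answer: 14

Derivation:
Line 1: ['triangle'] (min_width=8, slack=3)
Line 2: ['system'] (min_width=6, slack=5)
Line 3: ['mineral'] (min_width=7, slack=4)
Line 4: ['dust', 'with'] (min_width=9, slack=2)
Line 5: ['for', 'segment'] (min_width=11, slack=0)
Line 6: ['microwave', 'a'] (min_width=11, slack=0)
Line 7: ['year', 'letter'] (min_width=11, slack=0)
Line 8: ['old', 'a', 'bed'] (min_width=9, slack=2)
Line 9: ['table'] (min_width=5, slack=6)
Line 10: ['purple'] (min_width=6, slack=5)
Line 11: ['butter', 'I'] (min_width=8, slack=3)
Line 12: ['dirty', 'bread'] (min_width=11, slack=0)
Line 13: ['release'] (min_width=7, slack=4)
Line 14: ['segment'] (min_width=7, slack=4)
Total lines: 14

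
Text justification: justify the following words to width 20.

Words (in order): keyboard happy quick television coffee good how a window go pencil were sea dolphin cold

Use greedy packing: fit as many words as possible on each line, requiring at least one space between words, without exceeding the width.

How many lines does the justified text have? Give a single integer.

Answer: 5

Derivation:
Line 1: ['keyboard', 'happy', 'quick'] (min_width=20, slack=0)
Line 2: ['television', 'coffee'] (min_width=17, slack=3)
Line 3: ['good', 'how', 'a', 'window', 'go'] (min_width=20, slack=0)
Line 4: ['pencil', 'were', 'sea'] (min_width=15, slack=5)
Line 5: ['dolphin', 'cold'] (min_width=12, slack=8)
Total lines: 5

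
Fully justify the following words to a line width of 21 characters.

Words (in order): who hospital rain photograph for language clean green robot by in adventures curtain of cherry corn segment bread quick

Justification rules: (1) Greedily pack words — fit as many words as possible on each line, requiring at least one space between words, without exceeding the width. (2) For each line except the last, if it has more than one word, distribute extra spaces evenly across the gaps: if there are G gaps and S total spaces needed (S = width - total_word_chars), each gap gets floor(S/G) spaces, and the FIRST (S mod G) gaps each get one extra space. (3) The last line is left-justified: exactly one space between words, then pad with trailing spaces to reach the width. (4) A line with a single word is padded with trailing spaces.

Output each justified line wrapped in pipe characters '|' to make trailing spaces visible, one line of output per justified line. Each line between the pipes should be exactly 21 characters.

Line 1: ['who', 'hospital', 'rain'] (min_width=17, slack=4)
Line 2: ['photograph', 'for'] (min_width=14, slack=7)
Line 3: ['language', 'clean', 'green'] (min_width=20, slack=1)
Line 4: ['robot', 'by', 'in'] (min_width=11, slack=10)
Line 5: ['adventures', 'curtain', 'of'] (min_width=21, slack=0)
Line 6: ['cherry', 'corn', 'segment'] (min_width=19, slack=2)
Line 7: ['bread', 'quick'] (min_width=11, slack=10)

Answer: |who   hospital   rain|
|photograph        for|
|language  clean green|
|robot      by      in|
|adventures curtain of|
|cherry  corn  segment|
|bread quick          |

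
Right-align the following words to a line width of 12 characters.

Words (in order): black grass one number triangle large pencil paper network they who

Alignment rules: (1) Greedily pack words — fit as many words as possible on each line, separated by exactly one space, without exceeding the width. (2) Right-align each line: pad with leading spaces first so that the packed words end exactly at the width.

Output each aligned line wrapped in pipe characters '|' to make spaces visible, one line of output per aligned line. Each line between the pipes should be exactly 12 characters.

Line 1: ['black', 'grass'] (min_width=11, slack=1)
Line 2: ['one', 'number'] (min_width=10, slack=2)
Line 3: ['triangle'] (min_width=8, slack=4)
Line 4: ['large', 'pencil'] (min_width=12, slack=0)
Line 5: ['paper'] (min_width=5, slack=7)
Line 6: ['network', 'they'] (min_width=12, slack=0)
Line 7: ['who'] (min_width=3, slack=9)

Answer: | black grass|
|  one number|
|    triangle|
|large pencil|
|       paper|
|network they|
|         who|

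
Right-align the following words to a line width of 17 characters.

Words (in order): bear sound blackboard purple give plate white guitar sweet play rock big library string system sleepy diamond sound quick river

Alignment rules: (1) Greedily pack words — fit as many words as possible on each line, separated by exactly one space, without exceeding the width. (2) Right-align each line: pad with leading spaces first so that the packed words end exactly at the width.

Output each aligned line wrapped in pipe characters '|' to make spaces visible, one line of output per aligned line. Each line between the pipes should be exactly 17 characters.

Line 1: ['bear', 'sound'] (min_width=10, slack=7)
Line 2: ['blackboard', 'purple'] (min_width=17, slack=0)
Line 3: ['give', 'plate', 'white'] (min_width=16, slack=1)
Line 4: ['guitar', 'sweet', 'play'] (min_width=17, slack=0)
Line 5: ['rock', 'big', 'library'] (min_width=16, slack=1)
Line 6: ['string', 'system'] (min_width=13, slack=4)
Line 7: ['sleepy', 'diamond'] (min_width=14, slack=3)
Line 8: ['sound', 'quick', 'river'] (min_width=17, slack=0)

Answer: |       bear sound|
|blackboard purple|
| give plate white|
|guitar sweet play|
| rock big library|
|    string system|
|   sleepy diamond|
|sound quick river|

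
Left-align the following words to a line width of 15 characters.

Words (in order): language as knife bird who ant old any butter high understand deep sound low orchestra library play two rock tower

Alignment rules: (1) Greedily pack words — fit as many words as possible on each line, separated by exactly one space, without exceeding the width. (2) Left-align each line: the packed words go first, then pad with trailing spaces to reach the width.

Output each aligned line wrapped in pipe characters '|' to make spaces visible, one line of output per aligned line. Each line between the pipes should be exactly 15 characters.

Line 1: ['language', 'as'] (min_width=11, slack=4)
Line 2: ['knife', 'bird', 'who'] (min_width=14, slack=1)
Line 3: ['ant', 'old', 'any'] (min_width=11, slack=4)
Line 4: ['butter', 'high'] (min_width=11, slack=4)
Line 5: ['understand', 'deep'] (min_width=15, slack=0)
Line 6: ['sound', 'low'] (min_width=9, slack=6)
Line 7: ['orchestra'] (min_width=9, slack=6)
Line 8: ['library', 'play'] (min_width=12, slack=3)
Line 9: ['two', 'rock', 'tower'] (min_width=14, slack=1)

Answer: |language as    |
|knife bird who |
|ant old any    |
|butter high    |
|understand deep|
|sound low      |
|orchestra      |
|library play   |
|two rock tower |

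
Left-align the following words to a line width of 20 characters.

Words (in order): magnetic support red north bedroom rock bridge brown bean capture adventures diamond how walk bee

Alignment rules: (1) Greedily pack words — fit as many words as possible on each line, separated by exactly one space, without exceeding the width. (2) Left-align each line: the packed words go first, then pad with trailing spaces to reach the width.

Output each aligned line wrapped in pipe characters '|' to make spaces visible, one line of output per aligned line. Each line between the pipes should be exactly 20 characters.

Answer: |magnetic support red|
|north bedroom rock  |
|bridge brown bean   |
|capture adventures  |
|diamond how walk bee|

Derivation:
Line 1: ['magnetic', 'support', 'red'] (min_width=20, slack=0)
Line 2: ['north', 'bedroom', 'rock'] (min_width=18, slack=2)
Line 3: ['bridge', 'brown', 'bean'] (min_width=17, slack=3)
Line 4: ['capture', 'adventures'] (min_width=18, slack=2)
Line 5: ['diamond', 'how', 'walk', 'bee'] (min_width=20, slack=0)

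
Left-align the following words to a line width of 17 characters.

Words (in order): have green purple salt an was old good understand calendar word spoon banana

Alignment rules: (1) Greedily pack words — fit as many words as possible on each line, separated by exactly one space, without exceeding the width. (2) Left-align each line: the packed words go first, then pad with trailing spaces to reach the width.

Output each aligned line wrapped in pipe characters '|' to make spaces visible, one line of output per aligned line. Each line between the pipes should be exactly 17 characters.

Answer: |have green purple|
|salt an was old  |
|good understand  |
|calendar word    |
|spoon banana     |

Derivation:
Line 1: ['have', 'green', 'purple'] (min_width=17, slack=0)
Line 2: ['salt', 'an', 'was', 'old'] (min_width=15, slack=2)
Line 3: ['good', 'understand'] (min_width=15, slack=2)
Line 4: ['calendar', 'word'] (min_width=13, slack=4)
Line 5: ['spoon', 'banana'] (min_width=12, slack=5)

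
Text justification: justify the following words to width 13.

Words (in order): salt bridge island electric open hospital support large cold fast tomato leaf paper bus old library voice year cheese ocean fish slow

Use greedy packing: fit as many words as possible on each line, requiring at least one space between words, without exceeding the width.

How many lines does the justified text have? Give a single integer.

Answer: 12

Derivation:
Line 1: ['salt', 'bridge'] (min_width=11, slack=2)
Line 2: ['island'] (min_width=6, slack=7)
Line 3: ['electric', 'open'] (min_width=13, slack=0)
Line 4: ['hospital'] (min_width=8, slack=5)
Line 5: ['support', 'large'] (min_width=13, slack=0)
Line 6: ['cold', 'fast'] (min_width=9, slack=4)
Line 7: ['tomato', 'leaf'] (min_width=11, slack=2)
Line 8: ['paper', 'bus', 'old'] (min_width=13, slack=0)
Line 9: ['library', 'voice'] (min_width=13, slack=0)
Line 10: ['year', 'cheese'] (min_width=11, slack=2)
Line 11: ['ocean', 'fish'] (min_width=10, slack=3)
Line 12: ['slow'] (min_width=4, slack=9)
Total lines: 12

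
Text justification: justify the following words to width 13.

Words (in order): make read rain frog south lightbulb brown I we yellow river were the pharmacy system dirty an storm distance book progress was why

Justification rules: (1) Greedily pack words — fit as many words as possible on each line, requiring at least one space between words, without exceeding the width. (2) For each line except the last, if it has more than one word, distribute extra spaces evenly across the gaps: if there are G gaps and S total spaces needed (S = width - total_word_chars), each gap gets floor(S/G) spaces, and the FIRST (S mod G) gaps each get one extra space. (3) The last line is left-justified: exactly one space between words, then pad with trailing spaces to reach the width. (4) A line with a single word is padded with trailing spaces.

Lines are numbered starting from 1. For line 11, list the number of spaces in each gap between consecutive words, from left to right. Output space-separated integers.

Line 1: ['make', 'read'] (min_width=9, slack=4)
Line 2: ['rain', 'frog'] (min_width=9, slack=4)
Line 3: ['south'] (min_width=5, slack=8)
Line 4: ['lightbulb'] (min_width=9, slack=4)
Line 5: ['brown', 'I', 'we'] (min_width=10, slack=3)
Line 6: ['yellow', 'river'] (min_width=12, slack=1)
Line 7: ['were', 'the'] (min_width=8, slack=5)
Line 8: ['pharmacy'] (min_width=8, slack=5)
Line 9: ['system', 'dirty'] (min_width=12, slack=1)
Line 10: ['an', 'storm'] (min_width=8, slack=5)
Line 11: ['distance', 'book'] (min_width=13, slack=0)
Line 12: ['progress', 'was'] (min_width=12, slack=1)
Line 13: ['why'] (min_width=3, slack=10)

Answer: 1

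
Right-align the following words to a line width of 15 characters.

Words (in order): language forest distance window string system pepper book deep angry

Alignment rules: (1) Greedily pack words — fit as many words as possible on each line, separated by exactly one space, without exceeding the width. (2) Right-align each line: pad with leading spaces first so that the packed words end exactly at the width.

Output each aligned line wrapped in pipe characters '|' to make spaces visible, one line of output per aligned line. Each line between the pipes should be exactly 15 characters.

Answer: |language forest|
|distance window|
|  string system|
|    pepper book|
|     deep angry|

Derivation:
Line 1: ['language', 'forest'] (min_width=15, slack=0)
Line 2: ['distance', 'window'] (min_width=15, slack=0)
Line 3: ['string', 'system'] (min_width=13, slack=2)
Line 4: ['pepper', 'book'] (min_width=11, slack=4)
Line 5: ['deep', 'angry'] (min_width=10, slack=5)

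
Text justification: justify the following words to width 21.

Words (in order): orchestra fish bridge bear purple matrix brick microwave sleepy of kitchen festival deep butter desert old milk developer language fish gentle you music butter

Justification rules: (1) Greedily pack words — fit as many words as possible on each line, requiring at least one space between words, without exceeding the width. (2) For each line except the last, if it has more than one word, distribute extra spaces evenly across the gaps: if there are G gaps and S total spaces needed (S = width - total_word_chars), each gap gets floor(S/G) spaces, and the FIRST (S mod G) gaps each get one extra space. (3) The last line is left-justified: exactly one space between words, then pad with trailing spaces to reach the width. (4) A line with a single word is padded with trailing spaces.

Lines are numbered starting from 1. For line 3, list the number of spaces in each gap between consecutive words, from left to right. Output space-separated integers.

Answer: 7

Derivation:
Line 1: ['orchestra', 'fish', 'bridge'] (min_width=21, slack=0)
Line 2: ['bear', 'purple', 'matrix'] (min_width=18, slack=3)
Line 3: ['brick', 'microwave'] (min_width=15, slack=6)
Line 4: ['sleepy', 'of', 'kitchen'] (min_width=17, slack=4)
Line 5: ['festival', 'deep', 'butter'] (min_width=20, slack=1)
Line 6: ['desert', 'old', 'milk'] (min_width=15, slack=6)
Line 7: ['developer', 'language'] (min_width=18, slack=3)
Line 8: ['fish', 'gentle', 'you', 'music'] (min_width=21, slack=0)
Line 9: ['butter'] (min_width=6, slack=15)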